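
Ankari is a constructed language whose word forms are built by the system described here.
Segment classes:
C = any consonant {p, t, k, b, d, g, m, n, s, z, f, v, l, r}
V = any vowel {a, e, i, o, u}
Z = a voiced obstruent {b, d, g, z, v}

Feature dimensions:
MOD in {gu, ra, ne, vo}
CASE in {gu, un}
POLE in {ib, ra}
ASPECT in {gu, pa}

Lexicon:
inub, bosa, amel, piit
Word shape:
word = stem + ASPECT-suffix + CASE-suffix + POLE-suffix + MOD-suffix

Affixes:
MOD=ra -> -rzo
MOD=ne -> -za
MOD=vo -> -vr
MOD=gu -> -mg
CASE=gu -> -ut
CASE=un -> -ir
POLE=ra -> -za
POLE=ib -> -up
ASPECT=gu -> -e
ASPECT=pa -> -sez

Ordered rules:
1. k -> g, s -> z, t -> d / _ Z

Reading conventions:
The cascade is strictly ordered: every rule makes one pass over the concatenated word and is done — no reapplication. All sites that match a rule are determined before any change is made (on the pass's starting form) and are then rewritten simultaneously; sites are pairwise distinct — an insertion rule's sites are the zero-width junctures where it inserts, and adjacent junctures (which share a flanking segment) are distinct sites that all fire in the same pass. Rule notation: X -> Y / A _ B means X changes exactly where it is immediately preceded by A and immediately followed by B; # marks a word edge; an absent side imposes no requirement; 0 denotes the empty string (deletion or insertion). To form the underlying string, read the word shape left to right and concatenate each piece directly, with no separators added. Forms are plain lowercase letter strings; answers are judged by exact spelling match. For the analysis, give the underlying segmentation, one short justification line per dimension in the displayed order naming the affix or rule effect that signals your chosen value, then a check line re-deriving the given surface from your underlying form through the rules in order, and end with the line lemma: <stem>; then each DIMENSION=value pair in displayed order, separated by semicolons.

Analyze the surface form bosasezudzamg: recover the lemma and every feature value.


underlying: bosa-sez-ut-za-mg
MOD=gu - signalled by the affix -mg
CASE=gu - signalled by the affix -ut
POLE=ra - signalled by the affix -za
ASPECT=pa - signalled by the affix -sez
check: bosasezutzamg -> bosasezudzamg
lemma: bosa; MOD=gu; CASE=gu; POLE=ra; ASPECT=pa


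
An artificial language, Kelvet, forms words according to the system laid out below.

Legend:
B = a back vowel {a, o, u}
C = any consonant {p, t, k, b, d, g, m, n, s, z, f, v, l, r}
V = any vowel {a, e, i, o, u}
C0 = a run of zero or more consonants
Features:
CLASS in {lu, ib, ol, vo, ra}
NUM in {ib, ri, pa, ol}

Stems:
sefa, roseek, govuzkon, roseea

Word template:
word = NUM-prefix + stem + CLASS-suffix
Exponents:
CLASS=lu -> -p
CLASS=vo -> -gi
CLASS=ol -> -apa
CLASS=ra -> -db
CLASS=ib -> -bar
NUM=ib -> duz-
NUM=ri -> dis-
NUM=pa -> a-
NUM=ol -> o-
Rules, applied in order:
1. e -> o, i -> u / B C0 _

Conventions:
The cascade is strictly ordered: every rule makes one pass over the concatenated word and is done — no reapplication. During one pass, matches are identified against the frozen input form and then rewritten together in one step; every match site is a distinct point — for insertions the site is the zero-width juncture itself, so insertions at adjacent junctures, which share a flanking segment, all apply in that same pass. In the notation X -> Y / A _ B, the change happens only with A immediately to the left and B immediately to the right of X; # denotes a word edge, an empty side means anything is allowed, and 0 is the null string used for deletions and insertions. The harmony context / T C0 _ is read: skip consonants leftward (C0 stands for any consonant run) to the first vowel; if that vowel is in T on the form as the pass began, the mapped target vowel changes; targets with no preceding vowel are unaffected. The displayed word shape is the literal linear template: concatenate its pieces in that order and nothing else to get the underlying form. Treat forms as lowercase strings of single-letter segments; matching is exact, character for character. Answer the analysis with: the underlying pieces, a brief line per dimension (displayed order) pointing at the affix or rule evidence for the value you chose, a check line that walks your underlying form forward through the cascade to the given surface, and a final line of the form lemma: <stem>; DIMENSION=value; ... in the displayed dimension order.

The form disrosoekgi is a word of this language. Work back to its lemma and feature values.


underlying: dis-roseek-gi
CLASS=vo - signalled by the affix -gi
NUM=ri - signalled by the affix dis-
check: disroseekgi -> disrosoekgi
lemma: roseek; CLASS=vo; NUM=ri


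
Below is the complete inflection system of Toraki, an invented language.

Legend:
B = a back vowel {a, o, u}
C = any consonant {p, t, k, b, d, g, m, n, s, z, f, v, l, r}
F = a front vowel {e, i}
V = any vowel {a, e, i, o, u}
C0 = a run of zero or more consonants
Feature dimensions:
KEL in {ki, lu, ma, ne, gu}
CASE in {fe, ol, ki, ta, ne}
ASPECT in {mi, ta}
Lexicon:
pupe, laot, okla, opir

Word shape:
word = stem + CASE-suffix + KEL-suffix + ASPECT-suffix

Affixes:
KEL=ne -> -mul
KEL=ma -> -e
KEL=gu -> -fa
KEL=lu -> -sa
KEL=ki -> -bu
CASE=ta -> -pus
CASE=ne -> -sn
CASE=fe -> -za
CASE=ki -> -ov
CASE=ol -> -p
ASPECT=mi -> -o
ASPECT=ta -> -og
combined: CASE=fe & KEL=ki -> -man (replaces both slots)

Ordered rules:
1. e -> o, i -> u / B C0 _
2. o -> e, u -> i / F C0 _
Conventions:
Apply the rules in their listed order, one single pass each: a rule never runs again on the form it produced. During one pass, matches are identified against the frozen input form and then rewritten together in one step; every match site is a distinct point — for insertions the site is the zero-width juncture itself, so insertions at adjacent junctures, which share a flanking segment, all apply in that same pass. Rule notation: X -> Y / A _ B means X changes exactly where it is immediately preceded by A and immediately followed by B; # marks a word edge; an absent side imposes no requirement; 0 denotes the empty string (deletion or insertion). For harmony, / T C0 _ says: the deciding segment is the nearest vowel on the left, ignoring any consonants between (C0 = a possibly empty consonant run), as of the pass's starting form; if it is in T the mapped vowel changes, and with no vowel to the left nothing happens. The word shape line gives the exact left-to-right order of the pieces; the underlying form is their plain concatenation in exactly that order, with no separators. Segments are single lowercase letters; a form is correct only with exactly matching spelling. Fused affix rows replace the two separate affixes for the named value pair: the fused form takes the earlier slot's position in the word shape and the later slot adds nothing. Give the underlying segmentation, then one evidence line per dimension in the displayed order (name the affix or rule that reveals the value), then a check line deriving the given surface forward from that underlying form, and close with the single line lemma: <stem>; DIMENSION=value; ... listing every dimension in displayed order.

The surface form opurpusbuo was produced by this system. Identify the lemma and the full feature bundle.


underlying: opir-pus-bu-o
KEL=ki - signalled by the affix -bu
CASE=ta - signalled by the affix -pus
ASPECT=mi - signalled by the affix -o
check: opirpusbuo -> opurpusbuo -> opurpusbuo
lemma: opir; KEL=ki; CASE=ta; ASPECT=mi


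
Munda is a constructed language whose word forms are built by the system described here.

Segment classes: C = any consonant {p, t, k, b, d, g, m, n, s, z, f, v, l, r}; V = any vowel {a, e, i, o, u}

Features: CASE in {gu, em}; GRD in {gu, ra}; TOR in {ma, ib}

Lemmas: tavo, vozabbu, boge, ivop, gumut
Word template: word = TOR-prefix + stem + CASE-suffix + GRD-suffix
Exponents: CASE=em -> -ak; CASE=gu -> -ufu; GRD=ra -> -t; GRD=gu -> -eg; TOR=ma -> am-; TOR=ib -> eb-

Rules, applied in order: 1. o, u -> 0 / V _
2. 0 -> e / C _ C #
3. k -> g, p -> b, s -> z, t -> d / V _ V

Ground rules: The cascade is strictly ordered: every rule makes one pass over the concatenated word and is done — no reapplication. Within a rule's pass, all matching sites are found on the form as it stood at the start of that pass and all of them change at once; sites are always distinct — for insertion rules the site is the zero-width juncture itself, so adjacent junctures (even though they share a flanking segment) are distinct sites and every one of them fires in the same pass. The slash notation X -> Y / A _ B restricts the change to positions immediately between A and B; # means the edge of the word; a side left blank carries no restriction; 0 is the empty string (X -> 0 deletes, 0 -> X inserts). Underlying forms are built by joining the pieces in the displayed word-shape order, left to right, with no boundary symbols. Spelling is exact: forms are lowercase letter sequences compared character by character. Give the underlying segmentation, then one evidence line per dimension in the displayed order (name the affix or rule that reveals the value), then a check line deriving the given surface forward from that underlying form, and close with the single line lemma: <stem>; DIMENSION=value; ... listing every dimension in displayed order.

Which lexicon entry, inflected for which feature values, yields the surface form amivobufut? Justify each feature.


underlying: am-ivop-ufu-t
CASE=gu - signalled by the affix -ufu
GRD=ra - signalled by the affix -t
TOR=ma - signalled by the affix am-
check: amivopufut -> amivopufut -> amivopufut -> amivobufut
lemma: ivop; CASE=gu; GRD=ra; TOR=ma


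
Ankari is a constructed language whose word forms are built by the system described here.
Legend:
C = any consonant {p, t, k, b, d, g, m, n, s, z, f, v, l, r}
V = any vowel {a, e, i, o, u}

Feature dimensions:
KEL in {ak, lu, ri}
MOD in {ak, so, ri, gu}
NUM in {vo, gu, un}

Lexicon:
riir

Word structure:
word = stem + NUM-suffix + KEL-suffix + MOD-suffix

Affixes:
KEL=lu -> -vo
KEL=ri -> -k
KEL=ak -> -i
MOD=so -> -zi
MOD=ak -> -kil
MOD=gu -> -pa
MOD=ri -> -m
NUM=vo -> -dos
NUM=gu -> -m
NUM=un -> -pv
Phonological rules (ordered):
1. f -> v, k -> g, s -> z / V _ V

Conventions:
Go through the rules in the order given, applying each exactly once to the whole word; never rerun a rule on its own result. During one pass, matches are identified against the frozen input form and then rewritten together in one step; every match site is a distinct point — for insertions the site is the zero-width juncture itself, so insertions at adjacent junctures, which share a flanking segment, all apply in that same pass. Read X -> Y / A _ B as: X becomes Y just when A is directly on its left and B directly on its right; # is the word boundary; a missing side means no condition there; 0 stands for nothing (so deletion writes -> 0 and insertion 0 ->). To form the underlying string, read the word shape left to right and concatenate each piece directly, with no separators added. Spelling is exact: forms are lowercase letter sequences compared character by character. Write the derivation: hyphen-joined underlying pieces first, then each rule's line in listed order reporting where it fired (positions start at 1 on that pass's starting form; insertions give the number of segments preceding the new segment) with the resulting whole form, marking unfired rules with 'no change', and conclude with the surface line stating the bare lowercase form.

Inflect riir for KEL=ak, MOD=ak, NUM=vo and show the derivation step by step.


underlying: riir-dos-i-kil
1. f -> v, k -> g, s -> z / V _ V: fires at position(s) 7, 9: riirdozigil
surface: riirdozigil


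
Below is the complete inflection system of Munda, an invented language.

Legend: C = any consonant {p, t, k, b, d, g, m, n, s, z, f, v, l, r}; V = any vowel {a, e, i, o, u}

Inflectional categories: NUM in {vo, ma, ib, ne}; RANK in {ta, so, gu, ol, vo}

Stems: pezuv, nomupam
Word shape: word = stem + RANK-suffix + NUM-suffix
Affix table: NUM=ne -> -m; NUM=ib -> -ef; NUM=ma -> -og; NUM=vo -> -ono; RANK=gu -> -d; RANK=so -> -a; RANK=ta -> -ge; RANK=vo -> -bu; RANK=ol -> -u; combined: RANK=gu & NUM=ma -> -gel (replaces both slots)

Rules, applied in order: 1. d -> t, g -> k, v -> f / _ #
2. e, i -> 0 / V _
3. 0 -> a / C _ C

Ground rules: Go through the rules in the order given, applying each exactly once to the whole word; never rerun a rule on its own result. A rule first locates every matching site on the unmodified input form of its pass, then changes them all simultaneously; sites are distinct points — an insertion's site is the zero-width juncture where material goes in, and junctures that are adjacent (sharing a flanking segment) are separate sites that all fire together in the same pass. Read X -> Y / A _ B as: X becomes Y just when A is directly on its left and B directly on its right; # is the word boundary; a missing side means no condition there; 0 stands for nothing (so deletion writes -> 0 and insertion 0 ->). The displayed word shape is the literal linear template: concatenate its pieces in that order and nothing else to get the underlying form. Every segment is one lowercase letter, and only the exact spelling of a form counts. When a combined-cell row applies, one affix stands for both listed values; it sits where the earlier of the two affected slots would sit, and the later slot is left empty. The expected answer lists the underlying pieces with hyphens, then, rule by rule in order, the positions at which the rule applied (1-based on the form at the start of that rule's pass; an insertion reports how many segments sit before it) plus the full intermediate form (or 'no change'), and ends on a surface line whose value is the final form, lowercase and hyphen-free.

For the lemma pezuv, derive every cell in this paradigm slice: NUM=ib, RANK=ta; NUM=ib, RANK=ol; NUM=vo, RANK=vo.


cell NUM=ib, RANK=ta:
underlying: pezuv-ge-ef
1. d -> t, g -> k, v -> f / _ #: no change
2. e, i -> 0 / V _: fires at position(s) 8: pezuvgef
3. 0 -> a / C _ C: inserts after position(s) 5: pezuvagef
surface: pezuvagef

cell NUM=ib, RANK=ol:
underlying: pezuv-u-ef
1. d -> t, g -> k, v -> f / _ #: no change
2. e, i -> 0 / V _: fires at position(s) 7: pezuvuf
3. 0 -> a / C _ C: no change
surface: pezuvuf

cell NUM=vo, RANK=vo:
underlying: pezuv-bu-ono
1. d -> t, g -> k, v -> f / _ #: no change
2. e, i -> 0 / V _: no change
3. 0 -> a / C _ C: inserts after position(s) 5: pezuvabuono
surface: pezuvabuono


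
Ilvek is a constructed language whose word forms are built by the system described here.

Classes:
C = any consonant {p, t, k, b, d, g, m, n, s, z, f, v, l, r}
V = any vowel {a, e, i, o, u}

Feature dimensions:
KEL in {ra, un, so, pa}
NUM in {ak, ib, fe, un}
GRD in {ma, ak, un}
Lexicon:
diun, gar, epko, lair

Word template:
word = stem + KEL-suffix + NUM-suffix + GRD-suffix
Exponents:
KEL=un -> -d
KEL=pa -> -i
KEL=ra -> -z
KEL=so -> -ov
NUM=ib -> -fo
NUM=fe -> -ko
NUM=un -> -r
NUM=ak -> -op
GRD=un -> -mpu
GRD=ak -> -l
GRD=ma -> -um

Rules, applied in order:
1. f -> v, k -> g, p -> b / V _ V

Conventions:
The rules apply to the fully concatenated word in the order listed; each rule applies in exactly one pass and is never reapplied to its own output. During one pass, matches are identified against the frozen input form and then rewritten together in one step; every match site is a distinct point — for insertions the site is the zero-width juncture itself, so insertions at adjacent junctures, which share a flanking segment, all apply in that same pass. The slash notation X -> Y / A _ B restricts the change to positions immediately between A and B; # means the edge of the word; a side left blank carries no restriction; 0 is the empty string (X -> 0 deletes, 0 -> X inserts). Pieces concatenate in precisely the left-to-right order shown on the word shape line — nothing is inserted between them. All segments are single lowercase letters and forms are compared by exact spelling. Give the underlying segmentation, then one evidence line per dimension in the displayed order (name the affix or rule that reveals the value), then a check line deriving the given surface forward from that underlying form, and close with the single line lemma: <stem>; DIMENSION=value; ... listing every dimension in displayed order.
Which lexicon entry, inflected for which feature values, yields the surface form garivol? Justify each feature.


underlying: gar-i-fo-l
KEL=pa - signalled by the affix -i
NUM=ib - signalled by the affix -fo
GRD=ak - signalled by the affix -l
check: garifol -> garivol
lemma: gar; KEL=pa; NUM=ib; GRD=ak


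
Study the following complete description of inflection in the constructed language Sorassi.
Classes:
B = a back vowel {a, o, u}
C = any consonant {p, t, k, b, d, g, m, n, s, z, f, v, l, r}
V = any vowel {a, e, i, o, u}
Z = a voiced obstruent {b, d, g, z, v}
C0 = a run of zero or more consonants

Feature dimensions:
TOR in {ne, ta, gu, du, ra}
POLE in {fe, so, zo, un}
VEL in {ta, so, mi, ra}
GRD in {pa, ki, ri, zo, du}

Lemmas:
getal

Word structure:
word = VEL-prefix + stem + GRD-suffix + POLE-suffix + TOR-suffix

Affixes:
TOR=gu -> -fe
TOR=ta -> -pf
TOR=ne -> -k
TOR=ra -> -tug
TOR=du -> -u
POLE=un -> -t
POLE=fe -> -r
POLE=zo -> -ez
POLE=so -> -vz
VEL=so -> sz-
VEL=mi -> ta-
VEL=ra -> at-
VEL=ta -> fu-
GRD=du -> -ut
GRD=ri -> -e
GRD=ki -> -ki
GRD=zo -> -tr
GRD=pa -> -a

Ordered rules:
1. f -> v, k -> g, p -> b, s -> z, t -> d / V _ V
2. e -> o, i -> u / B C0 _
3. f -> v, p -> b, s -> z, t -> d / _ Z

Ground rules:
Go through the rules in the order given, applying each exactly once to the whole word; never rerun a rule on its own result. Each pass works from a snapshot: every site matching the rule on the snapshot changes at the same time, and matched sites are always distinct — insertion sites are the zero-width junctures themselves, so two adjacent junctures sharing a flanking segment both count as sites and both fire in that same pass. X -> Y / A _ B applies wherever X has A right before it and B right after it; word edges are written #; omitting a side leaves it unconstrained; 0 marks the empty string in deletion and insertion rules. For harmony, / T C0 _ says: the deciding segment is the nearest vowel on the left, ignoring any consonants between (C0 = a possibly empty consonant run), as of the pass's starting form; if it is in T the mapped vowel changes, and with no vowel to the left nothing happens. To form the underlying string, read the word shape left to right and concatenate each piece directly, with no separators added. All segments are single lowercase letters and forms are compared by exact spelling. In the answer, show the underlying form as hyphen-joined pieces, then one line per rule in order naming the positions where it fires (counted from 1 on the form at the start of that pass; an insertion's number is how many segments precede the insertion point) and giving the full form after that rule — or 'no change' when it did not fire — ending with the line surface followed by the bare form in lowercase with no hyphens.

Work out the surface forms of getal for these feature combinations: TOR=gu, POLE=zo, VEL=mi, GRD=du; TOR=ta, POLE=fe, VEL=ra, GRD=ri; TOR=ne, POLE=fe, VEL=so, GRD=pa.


cell TOR=gu, POLE=zo, VEL=mi, GRD=du:
underlying: ta-getal-ut-ez-fe
1. f -> v, k -> g, p -> b, s -> z, t -> d / V _ V: fires at position(s) 5, 9: tagedaludezfe
2. e -> o, i -> u / B C0 _: fires at position(s) 4, 10: tagodaludozfe
3. f -> v, p -> b, s -> z, t -> d / _ Z: no change
surface: tagodaludozfe

cell TOR=ta, POLE=fe, VEL=ra, GRD=ri:
underlying: at-getal-e-r-pf
1. f -> v, k -> g, p -> b, s -> z, t -> d / V _ V: fires at position(s) 5: atgedalerpf
2. e -> o, i -> u / B C0 _: fires at position(s) 4, 8: atgodalorpf
3. f -> v, p -> b, s -> z, t -> d / _ Z: fires at position(s) 2: adgodalorpf
surface: adgodalorpf

cell TOR=ne, POLE=fe, VEL=so, GRD=pa:
underlying: sz-getal-a-r-k
1. f -> v, k -> g, p -> b, s -> z, t -> d / V _ V: fires at position(s) 5: szgedalark
2. e -> o, i -> u / B C0 _: no change
3. f -> v, p -> b, s -> z, t -> d / _ Z: fires at position(s) 1: zzgedalark
surface: zzgedalark


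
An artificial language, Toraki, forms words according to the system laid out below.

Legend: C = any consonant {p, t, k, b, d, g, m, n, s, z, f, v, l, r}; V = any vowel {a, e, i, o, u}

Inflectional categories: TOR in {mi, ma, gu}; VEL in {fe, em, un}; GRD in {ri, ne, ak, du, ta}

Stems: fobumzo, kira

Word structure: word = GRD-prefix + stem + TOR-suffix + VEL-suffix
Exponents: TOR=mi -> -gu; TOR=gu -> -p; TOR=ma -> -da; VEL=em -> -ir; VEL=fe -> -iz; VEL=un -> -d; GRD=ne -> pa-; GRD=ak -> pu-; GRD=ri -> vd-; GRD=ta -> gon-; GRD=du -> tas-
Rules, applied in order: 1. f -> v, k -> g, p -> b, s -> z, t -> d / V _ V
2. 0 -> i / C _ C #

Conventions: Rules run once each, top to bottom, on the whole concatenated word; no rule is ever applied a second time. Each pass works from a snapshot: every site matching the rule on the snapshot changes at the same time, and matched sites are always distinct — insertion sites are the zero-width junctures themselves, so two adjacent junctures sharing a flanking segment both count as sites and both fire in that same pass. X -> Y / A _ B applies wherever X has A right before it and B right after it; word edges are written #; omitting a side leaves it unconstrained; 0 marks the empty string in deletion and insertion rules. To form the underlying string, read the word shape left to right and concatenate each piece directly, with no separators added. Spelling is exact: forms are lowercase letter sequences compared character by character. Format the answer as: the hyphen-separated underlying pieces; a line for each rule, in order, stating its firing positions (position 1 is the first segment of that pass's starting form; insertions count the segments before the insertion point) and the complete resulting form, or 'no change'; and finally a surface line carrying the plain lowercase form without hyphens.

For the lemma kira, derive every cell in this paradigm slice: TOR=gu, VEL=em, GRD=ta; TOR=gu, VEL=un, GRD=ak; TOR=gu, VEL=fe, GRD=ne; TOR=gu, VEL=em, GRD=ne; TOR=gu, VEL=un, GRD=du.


cell TOR=gu, VEL=em, GRD=ta:
underlying: gon-kira-p-ir
1. f -> v, k -> g, p -> b, s -> z, t -> d / V _ V: fires at position(s) 8: gonkirabir
2. 0 -> i / C _ C #: no change
surface: gonkirabir

cell TOR=gu, VEL=un, GRD=ak:
underlying: pu-kira-p-d
1. f -> v, k -> g, p -> b, s -> z, t -> d / V _ V: fires at position(s) 3: pugirapd
2. 0 -> i / C _ C #: inserts after position(s) 7: pugirapid
surface: pugirapid

cell TOR=gu, VEL=fe, GRD=ne:
underlying: pa-kira-p-iz
1. f -> v, k -> g, p -> b, s -> z, t -> d / V _ V: fires at position(s) 3, 7: pagirabiz
2. 0 -> i / C _ C #: no change
surface: pagirabiz

cell TOR=gu, VEL=em, GRD=ne:
underlying: pa-kira-p-ir
1. f -> v, k -> g, p -> b, s -> z, t -> d / V _ V: fires at position(s) 3, 7: pagirabir
2. 0 -> i / C _ C #: no change
surface: pagirabir

cell TOR=gu, VEL=un, GRD=du:
underlying: tas-kira-p-d
1. f -> v, k -> g, p -> b, s -> z, t -> d / V _ V: no change
2. 0 -> i / C _ C #: inserts after position(s) 8: taskirapid
surface: taskirapid


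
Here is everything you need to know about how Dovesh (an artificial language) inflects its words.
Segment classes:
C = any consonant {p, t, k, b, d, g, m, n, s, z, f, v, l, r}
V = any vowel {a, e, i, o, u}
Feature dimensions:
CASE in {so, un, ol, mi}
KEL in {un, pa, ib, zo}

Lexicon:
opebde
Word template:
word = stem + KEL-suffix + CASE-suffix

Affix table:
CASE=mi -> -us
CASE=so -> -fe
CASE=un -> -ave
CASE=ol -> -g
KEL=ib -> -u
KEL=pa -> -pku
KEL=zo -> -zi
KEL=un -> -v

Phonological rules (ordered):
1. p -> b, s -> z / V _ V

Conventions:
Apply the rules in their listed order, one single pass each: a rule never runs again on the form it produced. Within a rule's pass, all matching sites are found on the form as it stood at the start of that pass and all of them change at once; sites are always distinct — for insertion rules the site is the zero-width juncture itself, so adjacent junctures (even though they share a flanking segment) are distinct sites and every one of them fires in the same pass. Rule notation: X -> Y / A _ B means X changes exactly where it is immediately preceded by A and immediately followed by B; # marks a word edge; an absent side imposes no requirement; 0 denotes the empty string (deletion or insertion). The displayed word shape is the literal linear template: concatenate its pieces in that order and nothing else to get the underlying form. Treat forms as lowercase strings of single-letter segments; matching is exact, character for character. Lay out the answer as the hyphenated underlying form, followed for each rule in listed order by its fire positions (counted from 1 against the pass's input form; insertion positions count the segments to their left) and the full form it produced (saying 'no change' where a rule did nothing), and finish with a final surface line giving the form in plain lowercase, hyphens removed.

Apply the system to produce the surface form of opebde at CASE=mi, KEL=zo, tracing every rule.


underlying: opebde-zi-us
1. p -> b, s -> z / V _ V: fires at position(s) 2: obebdezius
surface: obebdezius


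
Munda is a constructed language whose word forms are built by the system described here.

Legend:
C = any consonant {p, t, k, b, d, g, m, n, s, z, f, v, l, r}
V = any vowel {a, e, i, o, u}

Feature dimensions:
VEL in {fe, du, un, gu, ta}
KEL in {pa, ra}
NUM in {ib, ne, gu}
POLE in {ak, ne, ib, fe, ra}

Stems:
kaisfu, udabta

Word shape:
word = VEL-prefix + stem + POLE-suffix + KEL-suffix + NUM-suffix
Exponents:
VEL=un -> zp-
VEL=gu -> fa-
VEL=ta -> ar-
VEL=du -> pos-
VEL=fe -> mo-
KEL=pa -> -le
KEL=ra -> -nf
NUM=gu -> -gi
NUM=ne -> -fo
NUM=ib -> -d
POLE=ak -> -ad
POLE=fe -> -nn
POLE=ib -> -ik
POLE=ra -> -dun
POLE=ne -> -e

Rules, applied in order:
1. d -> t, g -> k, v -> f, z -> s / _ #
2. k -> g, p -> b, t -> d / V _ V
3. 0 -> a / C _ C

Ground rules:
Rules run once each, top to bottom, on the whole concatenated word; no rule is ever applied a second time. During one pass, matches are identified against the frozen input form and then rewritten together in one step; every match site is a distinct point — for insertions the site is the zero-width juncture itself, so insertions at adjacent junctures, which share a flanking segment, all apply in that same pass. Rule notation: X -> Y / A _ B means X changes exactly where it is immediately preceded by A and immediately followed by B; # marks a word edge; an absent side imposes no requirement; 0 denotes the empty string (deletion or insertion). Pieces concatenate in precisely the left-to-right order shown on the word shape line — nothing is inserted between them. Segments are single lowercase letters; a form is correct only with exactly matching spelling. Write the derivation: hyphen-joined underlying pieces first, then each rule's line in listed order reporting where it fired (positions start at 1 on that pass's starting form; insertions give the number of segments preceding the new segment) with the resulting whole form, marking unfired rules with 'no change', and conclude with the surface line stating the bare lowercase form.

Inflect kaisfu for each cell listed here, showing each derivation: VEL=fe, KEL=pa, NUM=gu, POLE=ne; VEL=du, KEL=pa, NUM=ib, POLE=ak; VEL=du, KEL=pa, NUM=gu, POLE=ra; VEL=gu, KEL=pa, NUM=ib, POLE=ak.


cell VEL=fe, KEL=pa, NUM=gu, POLE=ne:
underlying: mo-kaisfu-e-le-gi
1. d -> t, g -> k, v -> f, z -> s / _ #: no change
2. k -> g, p -> b, t -> d / V _ V: fires at position(s) 3: mogaisfuelegi
3. 0 -> a / C _ C: inserts after position(s) 6: mogaisafuelegi
surface: mogaisafuelegi

cell VEL=du, KEL=pa, NUM=ib, POLE=ak:
underlying: pos-kaisfu-ad-le-d
1. d -> t, g -> k, v -> f, z -> s / _ #: fires at position(s) 14: poskaisfuadlet
2. k -> g, p -> b, t -> d / V _ V: no change
3. 0 -> a / C _ C: inserts after position(s) 3, 7, 11: posakaisafuadalet
surface: posakaisafuadalet

cell VEL=du, KEL=pa, NUM=gu, POLE=ra:
underlying: pos-kaisfu-dun-le-gi
1. d -> t, g -> k, v -> f, z -> s / _ #: no change
2. k -> g, p -> b, t -> d / V _ V: no change
3. 0 -> a / C _ C: inserts after position(s) 3, 7, 12: posakaisafudunalegi
surface: posakaisafudunalegi

cell VEL=gu, KEL=pa, NUM=ib, POLE=ak:
underlying: fa-kaisfu-ad-le-d
1. d -> t, g -> k, v -> f, z -> s / _ #: fires at position(s) 13: fakaisfuadlet
2. k -> g, p -> b, t -> d / V _ V: fires at position(s) 3: fagaisfuadlet
3. 0 -> a / C _ C: inserts after position(s) 6, 10: fagaisafuadalet
surface: fagaisafuadalet


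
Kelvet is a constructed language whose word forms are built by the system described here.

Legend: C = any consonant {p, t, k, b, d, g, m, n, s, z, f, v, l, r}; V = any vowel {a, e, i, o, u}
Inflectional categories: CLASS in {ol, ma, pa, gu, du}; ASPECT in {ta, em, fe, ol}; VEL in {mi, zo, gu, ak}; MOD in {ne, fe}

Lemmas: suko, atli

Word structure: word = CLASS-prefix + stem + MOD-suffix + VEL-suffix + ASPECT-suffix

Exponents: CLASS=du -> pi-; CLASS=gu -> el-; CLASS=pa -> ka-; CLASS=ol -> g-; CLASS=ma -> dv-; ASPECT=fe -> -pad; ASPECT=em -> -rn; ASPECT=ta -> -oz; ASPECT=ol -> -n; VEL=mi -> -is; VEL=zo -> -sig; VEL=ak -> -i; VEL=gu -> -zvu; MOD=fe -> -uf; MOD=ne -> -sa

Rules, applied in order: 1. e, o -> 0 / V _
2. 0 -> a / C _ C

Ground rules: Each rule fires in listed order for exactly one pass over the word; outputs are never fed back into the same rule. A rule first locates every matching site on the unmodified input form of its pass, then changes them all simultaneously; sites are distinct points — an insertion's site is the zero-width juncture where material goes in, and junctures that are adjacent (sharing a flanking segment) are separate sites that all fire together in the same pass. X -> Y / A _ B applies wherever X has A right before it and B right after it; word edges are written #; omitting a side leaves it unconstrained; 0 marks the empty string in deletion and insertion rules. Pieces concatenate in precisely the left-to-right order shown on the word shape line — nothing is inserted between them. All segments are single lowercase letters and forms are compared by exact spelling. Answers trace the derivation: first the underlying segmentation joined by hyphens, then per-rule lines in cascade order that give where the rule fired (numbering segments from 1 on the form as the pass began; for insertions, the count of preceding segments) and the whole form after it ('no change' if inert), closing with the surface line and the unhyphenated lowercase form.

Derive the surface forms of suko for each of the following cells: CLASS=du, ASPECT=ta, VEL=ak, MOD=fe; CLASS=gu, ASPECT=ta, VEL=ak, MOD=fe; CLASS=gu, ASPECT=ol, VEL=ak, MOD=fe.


cell CLASS=du, ASPECT=ta, VEL=ak, MOD=fe:
underlying: pi-suko-uf-i-oz
1. e, o -> 0 / V _: fires at position(s) 10: pisukoufiz
2. 0 -> a / C _ C: no change
surface: pisukoufiz

cell CLASS=gu, ASPECT=ta, VEL=ak, MOD=fe:
underlying: el-suko-uf-i-oz
1. e, o -> 0 / V _: fires at position(s) 10: elsukoufiz
2. 0 -> a / C _ C: inserts after position(s) 2: elasukoufiz
surface: elasukoufiz

cell CLASS=gu, ASPECT=ol, VEL=ak, MOD=fe:
underlying: el-suko-uf-i-n
1. e, o -> 0 / V _: no change
2. 0 -> a / C _ C: inserts after position(s) 2: elasukoufin
surface: elasukoufin


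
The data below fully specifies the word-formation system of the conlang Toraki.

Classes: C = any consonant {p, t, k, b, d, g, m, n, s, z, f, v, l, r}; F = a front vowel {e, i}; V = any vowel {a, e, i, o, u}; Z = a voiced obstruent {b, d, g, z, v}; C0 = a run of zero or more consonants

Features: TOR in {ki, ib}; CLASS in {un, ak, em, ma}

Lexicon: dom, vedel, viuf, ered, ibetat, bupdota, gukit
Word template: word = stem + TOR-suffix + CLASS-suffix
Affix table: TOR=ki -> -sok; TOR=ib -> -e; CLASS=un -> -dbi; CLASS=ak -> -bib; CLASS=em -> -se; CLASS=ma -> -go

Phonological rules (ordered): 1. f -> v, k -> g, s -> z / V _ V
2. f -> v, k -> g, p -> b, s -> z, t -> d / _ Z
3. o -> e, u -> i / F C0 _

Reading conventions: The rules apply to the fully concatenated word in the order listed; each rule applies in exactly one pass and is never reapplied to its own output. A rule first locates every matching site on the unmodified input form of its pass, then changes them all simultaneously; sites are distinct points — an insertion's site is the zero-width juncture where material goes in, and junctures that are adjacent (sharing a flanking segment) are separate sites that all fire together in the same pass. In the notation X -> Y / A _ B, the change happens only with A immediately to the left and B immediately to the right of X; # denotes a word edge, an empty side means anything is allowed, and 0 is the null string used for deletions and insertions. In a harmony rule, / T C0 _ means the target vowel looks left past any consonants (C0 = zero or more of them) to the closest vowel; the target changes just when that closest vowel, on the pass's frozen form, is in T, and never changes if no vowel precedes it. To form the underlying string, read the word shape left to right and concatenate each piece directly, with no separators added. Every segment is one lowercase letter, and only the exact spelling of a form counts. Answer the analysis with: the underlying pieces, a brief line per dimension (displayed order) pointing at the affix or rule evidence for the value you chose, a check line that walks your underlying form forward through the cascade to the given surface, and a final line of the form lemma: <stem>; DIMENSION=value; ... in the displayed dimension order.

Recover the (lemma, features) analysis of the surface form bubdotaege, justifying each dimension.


underlying: bupdota-e-go
TOR=ib - signalled by the affix -e
CLASS=ma - signalled by the affix -go
check: bupdotaego -> bupdotaego -> bubdotaego -> bubdotaege
lemma: bupdota; TOR=ib; CLASS=ma


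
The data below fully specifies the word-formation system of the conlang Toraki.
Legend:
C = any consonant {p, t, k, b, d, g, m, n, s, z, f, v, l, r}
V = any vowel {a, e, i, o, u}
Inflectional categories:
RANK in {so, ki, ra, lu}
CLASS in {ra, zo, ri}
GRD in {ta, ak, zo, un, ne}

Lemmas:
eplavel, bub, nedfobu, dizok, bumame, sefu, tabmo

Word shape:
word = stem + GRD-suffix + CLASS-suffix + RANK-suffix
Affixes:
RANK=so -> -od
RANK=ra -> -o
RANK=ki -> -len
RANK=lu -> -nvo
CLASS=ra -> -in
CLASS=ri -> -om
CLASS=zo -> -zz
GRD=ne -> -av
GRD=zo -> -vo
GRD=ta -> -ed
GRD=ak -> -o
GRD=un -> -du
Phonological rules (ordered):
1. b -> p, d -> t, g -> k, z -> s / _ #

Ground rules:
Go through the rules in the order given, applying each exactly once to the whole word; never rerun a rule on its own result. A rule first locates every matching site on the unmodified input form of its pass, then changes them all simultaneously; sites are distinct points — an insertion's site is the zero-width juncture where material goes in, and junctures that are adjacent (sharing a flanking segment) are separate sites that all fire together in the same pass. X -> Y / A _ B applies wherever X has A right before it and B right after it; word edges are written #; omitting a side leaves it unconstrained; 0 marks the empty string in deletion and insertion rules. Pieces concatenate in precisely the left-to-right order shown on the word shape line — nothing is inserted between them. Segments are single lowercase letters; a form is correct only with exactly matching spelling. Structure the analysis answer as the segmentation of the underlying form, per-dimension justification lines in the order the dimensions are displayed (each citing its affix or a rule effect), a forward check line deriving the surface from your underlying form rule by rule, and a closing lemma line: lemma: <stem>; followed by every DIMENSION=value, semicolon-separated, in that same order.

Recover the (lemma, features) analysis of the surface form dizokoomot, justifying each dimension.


underlying: dizok-o-om-od
RANK=so - signalled by the affix -od
CLASS=ri - signalled by the affix -om
GRD=ak - signalled by the affix -o
check: dizokoomod -> dizokoomot
lemma: dizok; RANK=so; CLASS=ri; GRD=ak


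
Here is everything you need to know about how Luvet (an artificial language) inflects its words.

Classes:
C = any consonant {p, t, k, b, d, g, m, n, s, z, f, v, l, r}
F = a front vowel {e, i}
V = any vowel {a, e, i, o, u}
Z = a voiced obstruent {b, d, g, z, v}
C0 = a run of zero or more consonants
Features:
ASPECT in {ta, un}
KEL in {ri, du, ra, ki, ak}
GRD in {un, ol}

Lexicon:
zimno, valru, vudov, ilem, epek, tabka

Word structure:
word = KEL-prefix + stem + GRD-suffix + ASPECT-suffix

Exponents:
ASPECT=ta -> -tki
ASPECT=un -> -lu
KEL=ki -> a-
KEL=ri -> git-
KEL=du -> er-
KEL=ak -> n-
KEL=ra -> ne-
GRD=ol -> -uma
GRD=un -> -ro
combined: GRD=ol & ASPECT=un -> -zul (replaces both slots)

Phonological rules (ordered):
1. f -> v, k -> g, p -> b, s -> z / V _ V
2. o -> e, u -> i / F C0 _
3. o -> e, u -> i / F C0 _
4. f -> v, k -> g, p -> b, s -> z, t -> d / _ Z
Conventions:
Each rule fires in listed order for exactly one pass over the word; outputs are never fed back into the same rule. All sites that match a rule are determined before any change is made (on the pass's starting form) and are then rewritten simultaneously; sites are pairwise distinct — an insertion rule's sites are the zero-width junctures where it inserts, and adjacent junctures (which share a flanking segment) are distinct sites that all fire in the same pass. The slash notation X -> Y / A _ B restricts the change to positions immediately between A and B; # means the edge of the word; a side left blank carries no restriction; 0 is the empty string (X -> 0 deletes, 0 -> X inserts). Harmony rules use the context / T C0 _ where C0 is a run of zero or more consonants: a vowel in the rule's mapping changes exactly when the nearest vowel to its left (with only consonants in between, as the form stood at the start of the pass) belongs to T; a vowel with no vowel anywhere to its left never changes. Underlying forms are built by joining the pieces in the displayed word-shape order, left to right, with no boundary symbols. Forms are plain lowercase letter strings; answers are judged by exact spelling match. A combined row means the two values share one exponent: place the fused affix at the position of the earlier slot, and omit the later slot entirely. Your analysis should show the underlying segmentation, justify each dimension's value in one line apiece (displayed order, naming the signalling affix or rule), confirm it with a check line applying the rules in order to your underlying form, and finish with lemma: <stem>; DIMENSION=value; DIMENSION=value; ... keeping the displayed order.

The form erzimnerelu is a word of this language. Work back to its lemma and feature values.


underlying: er-zimno-ro-lu
ASPECT=un - signalled by the affix -lu
KEL=du - signalled by the affix er-
GRD=un - signalled by the affix -ro
check: erzimnorolu -> erzimnorolu -> erzimnerolu -> erzimnerelu -> erzimnerelu
lemma: zimno; ASPECT=un; KEL=du; GRD=un


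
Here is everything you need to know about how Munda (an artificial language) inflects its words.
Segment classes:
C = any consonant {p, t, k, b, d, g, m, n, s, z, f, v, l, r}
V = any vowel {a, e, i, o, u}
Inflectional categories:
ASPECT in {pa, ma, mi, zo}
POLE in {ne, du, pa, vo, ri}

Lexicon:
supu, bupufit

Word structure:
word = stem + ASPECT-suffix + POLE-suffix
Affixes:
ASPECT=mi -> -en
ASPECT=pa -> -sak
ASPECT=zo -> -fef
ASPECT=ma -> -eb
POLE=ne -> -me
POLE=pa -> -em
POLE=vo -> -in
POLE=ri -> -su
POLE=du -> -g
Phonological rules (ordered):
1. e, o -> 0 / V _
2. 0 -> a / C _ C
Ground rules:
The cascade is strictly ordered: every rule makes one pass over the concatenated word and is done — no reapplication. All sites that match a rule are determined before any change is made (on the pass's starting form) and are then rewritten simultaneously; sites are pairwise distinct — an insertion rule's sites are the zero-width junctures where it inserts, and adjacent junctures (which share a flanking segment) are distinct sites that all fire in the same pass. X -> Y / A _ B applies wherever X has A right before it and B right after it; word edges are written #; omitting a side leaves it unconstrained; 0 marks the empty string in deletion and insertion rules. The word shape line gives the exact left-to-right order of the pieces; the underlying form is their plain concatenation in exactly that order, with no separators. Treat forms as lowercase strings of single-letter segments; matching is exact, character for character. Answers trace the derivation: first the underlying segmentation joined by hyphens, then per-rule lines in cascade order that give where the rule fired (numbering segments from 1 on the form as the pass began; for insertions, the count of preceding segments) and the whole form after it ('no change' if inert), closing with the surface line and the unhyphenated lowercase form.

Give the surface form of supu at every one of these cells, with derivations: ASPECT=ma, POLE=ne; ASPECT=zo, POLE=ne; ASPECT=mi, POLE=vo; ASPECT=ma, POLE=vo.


cell ASPECT=ma, POLE=ne:
underlying: supu-eb-me
1. e, o -> 0 / V _: fires at position(s) 5: supubme
2. 0 -> a / C _ C: inserts after position(s) 5: supubame
surface: supubame

cell ASPECT=zo, POLE=ne:
underlying: supu-fef-me
1. e, o -> 0 / V _: no change
2. 0 -> a / C _ C: inserts after position(s) 7: supufefame
surface: supufefame

cell ASPECT=mi, POLE=vo:
underlying: supu-en-in
1. e, o -> 0 / V _: fires at position(s) 5: supunin
2. 0 -> a / C _ C: no change
surface: supunin

cell ASPECT=ma, POLE=vo:
underlying: supu-eb-in
1. e, o -> 0 / V _: fires at position(s) 5: supubin
2. 0 -> a / C _ C: no change
surface: supubin
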